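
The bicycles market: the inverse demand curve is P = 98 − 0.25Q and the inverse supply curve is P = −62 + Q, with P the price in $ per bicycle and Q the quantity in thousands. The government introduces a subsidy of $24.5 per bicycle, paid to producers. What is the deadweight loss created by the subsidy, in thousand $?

Rewrite in direct form: Qd = 392 − 4P and Qs = P + 62.
Without the subsidy, 392 − 4P = P + 62 gives 5P = 330, so P* = $66 and Q* = 128.
With a per-unit subsidy paid to producers, each receives P + 24.5 per unit sold, so supply becomes Qs = (P + 24.5) + 62.
Solving gives Q = 147.6 with consumers paying $61.1 and producers receiving $85.6 (the $24.5 wedge).
Quantity rises by |ΔQ| = |128 − 147.6| = 19.6.
DWL = ½ · t · |ΔQ| = ½ · 24.5 · 19.6 = $240.1.

Deadweight loss = $240.1 thousand.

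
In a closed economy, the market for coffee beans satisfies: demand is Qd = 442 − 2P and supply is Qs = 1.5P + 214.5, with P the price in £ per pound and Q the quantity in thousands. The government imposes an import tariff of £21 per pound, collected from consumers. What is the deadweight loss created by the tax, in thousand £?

Deadweight loss = £189 thousand.

Without the tax, 442 − 2P = 1.5P + 214.5 gives 3.5P = 227.5, so P* = £65 and Q* = 312.
With the tax collected from consumers, demand (in seller-price terms) shifts: Qd = 442 − 2(P + 21).
Solving gives Q = 294 with consumers paying £74 and sellers receiving £53 (the £21 wedge).
Quantity falls by |ΔQ| = |312 − 294| = 18.
DWL = ½ · t · |ΔQ| = ½ · 21 · 18 = £189.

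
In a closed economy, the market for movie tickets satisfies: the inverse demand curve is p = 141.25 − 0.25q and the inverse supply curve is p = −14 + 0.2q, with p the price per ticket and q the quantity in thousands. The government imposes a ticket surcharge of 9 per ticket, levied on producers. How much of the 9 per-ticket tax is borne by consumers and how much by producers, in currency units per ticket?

Consumers bear 5 per ticket; producers bear 4 per ticket.

Rewrite in direct form: qd = 565 − 4p and qs = 5p + 70.
Without the tax, 565 − 4p = 5p + 70 gives 9p = 495, so p* = 55 and q* = 345.
With the tax collected from producers, supply shifts: qs = 5(p − 9) + 70.
Solving gives q = 325 with consumers paying 60 and producers receiving 51 (the 9 wedge).
Burden on consumers: 5; on producers: 4. (They sum to 9.)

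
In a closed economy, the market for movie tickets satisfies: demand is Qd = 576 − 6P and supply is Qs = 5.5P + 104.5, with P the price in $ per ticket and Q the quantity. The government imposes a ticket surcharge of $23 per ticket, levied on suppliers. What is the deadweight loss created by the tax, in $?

Deadweight loss = $759.

Before the tax: set 576 − 6P = 5.5P + 104.5 → P* = $41, Q* = 330.
With the tax collected from suppliers, supply shifts: Qs = 5.5(P − 23) + 104.5.
Solving gives Q = 264 with consumers paying $52 and suppliers receiving $29 (the $23 wedge).
Quantity falls by |ΔQ| = |330 − 264| = 66.
DWL = ½ · t · |ΔQ| = ½ · 23 · 66 = $759.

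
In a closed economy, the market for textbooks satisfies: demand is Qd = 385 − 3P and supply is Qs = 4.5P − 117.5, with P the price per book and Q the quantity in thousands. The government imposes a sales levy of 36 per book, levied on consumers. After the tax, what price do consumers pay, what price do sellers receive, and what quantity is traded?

Without the tax, 385 − 3P = 4.5P − 117.5 gives 7.5P = 502.5, so P* = 67 and Q* = 184.
With the tax collected from consumers, demand (in seller-price terms) shifts: Qd = 385 − 3(P + 36).
Solving gives Q = 119.2 with consumers paying 88.6 and sellers receiving 52.6 (the 36 wedge).

Consumers pay 88.6; sellers receive 52.6; quantity = 119.2.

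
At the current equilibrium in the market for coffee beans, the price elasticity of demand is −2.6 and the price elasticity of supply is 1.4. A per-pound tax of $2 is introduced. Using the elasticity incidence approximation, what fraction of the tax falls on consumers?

Consumers' share ≈ 0.35.

Incidence ratio: consumers' share ≈ εs / (εs + |εd|) = 1.4 / (1.4 + 2.6) = 0.35.
Supply is the less elastic side, so consumers bear the smaller share.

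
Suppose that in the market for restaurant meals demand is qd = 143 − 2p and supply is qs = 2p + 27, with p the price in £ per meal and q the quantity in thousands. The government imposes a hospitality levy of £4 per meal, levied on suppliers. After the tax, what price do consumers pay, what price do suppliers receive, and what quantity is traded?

Consumers pay £31; suppliers receive £27; quantity = 81.

Without the tax, 143 − 2p = 2p + 27 gives 4p = 116, so p* = £29 and q* = 85.
With the tax collected from suppliers, supply shifts: qs = 2(p − 4) + 27.
New equilibrium: consumers pay £31, suppliers receive £27, q = 81. (Wedge: pb − ps = 4.)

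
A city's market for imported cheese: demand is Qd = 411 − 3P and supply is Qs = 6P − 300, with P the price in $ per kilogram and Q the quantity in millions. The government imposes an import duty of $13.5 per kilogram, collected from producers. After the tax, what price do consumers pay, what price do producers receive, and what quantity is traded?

Consumers pay $88; producers receive $74.5; quantity = 147.

Without the tax, 411 − 3P = 6P − 300 gives 9P = 711, so P* = $79 and Q* = 174.
With the tax collected from producers, supply shifts: Qs = 6(P − 13.5) − 300.
Solving gives Q = 147 with consumers paying $88 and producers receiving $74.5 (the $13.5 wedge).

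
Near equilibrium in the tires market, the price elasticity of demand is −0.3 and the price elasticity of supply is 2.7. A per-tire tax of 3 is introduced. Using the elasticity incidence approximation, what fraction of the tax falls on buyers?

Incidence ratio: buyers' share ≈ εs / (εs + |εd|) = 2.7 / (2.7 + 0.3) = 0.9.
Supply is the more elastic side, so buyers bear the larger share.

Buyers' share ≈ 0.9.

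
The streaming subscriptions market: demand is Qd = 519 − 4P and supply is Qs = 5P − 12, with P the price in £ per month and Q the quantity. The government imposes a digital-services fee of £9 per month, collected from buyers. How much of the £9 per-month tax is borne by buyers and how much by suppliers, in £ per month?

Without the tax, 519 − 4P = 5P − 12 gives 9P = 531, so P* = £59 and Q* = 283.
With the tax collected from buyers, demand (in seller-price terms) shifts: Qd = 519 − 4(P + 9).
Solving gives Q = 263 with buyers paying £64 and suppliers receiving £55 (the £9 wedge).
Burden on buyers: £5; on suppliers: £4. (They sum to £9.)
The less price-elastic side of the market bears the larger share of a per-unit tax.

Buyers bear £5 per month; suppliers bear £4 per month.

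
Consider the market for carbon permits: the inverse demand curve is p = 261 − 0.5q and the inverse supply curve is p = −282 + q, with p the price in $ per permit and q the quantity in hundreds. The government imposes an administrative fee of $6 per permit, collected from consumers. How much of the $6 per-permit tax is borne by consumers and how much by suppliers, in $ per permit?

Inverting to q(p) form: qd = 522 − 2p; qs = p + 282.
Without the tax, 522 − 2p = p + 282 gives 3p = 240, so p* = $80 and q* = 362.
With the tax collected from consumers, demand (in seller-price terms) shifts: qd = 522 − 2(p + 6).
New equilibrium: consumers pay $82, suppliers receive $76, q = 358. (Wedge: pb − ps = 6.)
Burden on consumers: $2; on suppliers: $4. (They sum to $6.)

Consumers bear $2 per permit; suppliers bear $4 per permit.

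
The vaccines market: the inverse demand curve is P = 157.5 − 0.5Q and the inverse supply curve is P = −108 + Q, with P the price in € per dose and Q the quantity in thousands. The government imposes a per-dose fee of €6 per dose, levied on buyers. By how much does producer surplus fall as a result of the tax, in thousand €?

Inverting to Q(P) form: Qd = 315 − 2P; Qs = P + 108.
Without the tax, 315 − 2P = P + 108 gives 3P = 207, so P* = €69 and Q* = 177.
With the tax collected from buyers, demand (in seller-price terms) shifts: Qd = 315 − 2(P + 6).
New equilibrium: buyers pay €71, producers receive €65, Q = 173. (Wedge: Pb − Ps = 6.)
ΔPS is the trapezoid between Q = 173 and Q = 177 of height €4: ½ · (177 + 173) · 4 = €700.

Producer surplus falls by €700 thousand.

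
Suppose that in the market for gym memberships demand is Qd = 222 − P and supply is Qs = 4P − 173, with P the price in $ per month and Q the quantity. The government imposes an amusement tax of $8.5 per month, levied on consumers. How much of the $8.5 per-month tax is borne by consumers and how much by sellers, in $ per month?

Consumers bear $6.8 per month; sellers bear $1.7 per month.

Without the tax, 222 − P = 4P − 173 gives 5P = 395, so P* = $79 and Q* = 143.
With the tax collected from consumers, demand (in seller-price terms) shifts: Qd = 222 − (P + 8.5).
New equilibrium: consumers pay $85.8, sellers receive $77.3, Q = 136.2. (Wedge: Pb − Ps = 8.5.)
Burden on consumers: $6.8; on sellers: $1.7. (They sum to $8.5.)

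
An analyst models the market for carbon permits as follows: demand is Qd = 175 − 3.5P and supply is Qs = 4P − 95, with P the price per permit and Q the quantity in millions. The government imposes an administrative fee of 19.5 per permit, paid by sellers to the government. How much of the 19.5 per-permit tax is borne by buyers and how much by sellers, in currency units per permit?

Buyers bear 10.4 per permit; sellers bear 9.1 per permit.

Without the tax, 175 − 3.5P = 4P − 95 gives 7.5P = 270, so P* = 36 and Q* = 49.
With the tax collected from sellers, supply shifts: Qs = 4(P − 19.5) − 95.
New equilibrium: buyers pay 46.4, sellers receive 26.9, Q = 12.6. (Wedge: Pb − Ps = 19.5.)
Burden on buyers: 10.4; on sellers: 9.1. (They sum to 19.5.)
The less price-elastic side of the market bears the larger share of a per-unit tax.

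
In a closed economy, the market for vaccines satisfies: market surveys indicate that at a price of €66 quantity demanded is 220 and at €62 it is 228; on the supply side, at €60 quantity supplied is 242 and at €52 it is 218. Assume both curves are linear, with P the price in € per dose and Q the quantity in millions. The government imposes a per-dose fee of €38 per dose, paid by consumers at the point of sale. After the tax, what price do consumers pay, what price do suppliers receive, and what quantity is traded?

Consumers pay €80.8; suppliers receive €42.8; quantity = 190.4.

Demand slope: (228 − 220)/(62 − 66) = -2, so Qd = 352 − 2P.
Supply slope: (218 − 242)/(52 − 60) = 3, so Qs = 3P + 62.
Without the tax, 352 − 2P = 3P + 62 gives 5P = 290, so P* = €58 and Q* = 236.
With the tax collected from consumers, demand (in seller-price terms) shifts: Qd = 352 − 2(P + 38).
Solving gives Q = 190.4 with consumers paying €80.8 and suppliers receiving €42.8 (the €38 wedge).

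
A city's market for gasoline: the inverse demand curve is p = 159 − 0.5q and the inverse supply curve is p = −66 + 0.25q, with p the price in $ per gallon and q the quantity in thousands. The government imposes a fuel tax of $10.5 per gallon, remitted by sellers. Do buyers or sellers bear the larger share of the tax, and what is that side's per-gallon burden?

Buyers bear the larger share: $7 per gallon.

Inverting to q(p) form: qd = 318 − 2p; qs = 4p + 264.
Before the tax: set 318 − 2p = 4p + 264 → p* = $9, q* = 300.
With the tax collected from sellers, supply shifts: qs = 4(p − 10.5) + 264.
Solving gives q = 286 with buyers paying $16 and sellers receiving $5.5 (the $10.5 wedge).
Per-gallon burden: buyers $7, sellers $3.5.
Buyers take the larger share because demand is less price-elastic here (demand slope 2 vs supply slope 4).
The less price-elastic side of the market bears the larger share of a per-unit tax.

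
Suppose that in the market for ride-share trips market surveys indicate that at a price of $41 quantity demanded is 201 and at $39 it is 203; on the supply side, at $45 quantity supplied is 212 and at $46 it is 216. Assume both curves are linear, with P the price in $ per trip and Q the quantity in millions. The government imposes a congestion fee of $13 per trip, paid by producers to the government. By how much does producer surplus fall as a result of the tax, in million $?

Producer surplus falls by $506.48 million.

Demand slope: (203 − 201)/(39 − 41) = -1, so Qd = 242 − P.
Supply slope: (216 − 212)/(46 − 45) = 4, so Qs = 4P + 32.
Without the tax, 242 − P = 4P + 32 gives 5P = 210, so P* = $42 and Q* = 200.
With the tax collected from producers, supply shifts: Qs = 4(P − 13) + 32.
Solving gives Q = 189.6 with buyers paying $52.4 and producers receiving $39.4 (the $13 wedge).
ΔPS is the trapezoid between Q = 189.6 and Q = 200 of height $2.6: ½ · (200 + 189.6) · 2.6 = $506.48.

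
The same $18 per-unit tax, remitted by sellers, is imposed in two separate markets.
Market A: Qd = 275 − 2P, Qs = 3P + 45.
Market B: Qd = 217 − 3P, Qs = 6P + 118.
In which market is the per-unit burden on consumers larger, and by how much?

Market B, by $1.2.

Market A: pre-tax P* = $46, Q* = 183; post-tax Q = 161.4; per-unit burden on consumers = $10.8.
Market B: pre-tax P* = $11, Q* = 184; post-tax Q = 148; per-unit burden on consumers = $12.
Difference: $10.8 vs $12 → market B is larger by $1.2.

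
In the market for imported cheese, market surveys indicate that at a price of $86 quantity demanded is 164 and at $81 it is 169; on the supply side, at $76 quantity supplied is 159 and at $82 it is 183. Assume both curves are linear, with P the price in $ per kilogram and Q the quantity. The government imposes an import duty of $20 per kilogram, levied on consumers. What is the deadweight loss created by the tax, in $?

Deadweight loss = $160.

Demand slope: (169 − 164)/(81 − 86) = -1, so Qd = 250 − P.
Supply slope: (183 − 159)/(82 − 76) = 4, so Qs = 4P − 145.
Before the tax: set 250 − P = 4P − 145 → P* = $79, Q* = 171.
With the tax collected from consumers, demand (in seller-price terms) shifts: Qd = 250 − (P + 20).
New equilibrium: consumers pay $95, suppliers receive $75, Q = 155. (Wedge: Pb − Ps = 20.)
Quantity falls by |ΔQ| = |171 − 155| = 16.
DWL = ½ · t · |ΔQ| = ½ · 20 · 16 = $160.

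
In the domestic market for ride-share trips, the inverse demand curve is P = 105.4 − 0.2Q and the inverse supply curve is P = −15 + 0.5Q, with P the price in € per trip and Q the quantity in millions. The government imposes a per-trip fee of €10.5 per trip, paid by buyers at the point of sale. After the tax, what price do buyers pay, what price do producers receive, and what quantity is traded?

Buyers pay €74; producers receive €63.5; quantity = 157.

Rewrite in direct form: Qd = 527 − 5P and Qs = 2P + 30.
Before the tax: set 527 − 5P = 2P + 30 → P* = €71, Q* = 172.
With the tax collected from buyers, demand (in seller-price terms) shifts: Qd = 527 − 5(P + 10.5).
New equilibrium: buyers pay €74, producers receive €63.5, Q = 157. (Wedge: Pb − Ps = 10.5.)
The less price-elastic side of the market bears the larger share of a per-unit tax.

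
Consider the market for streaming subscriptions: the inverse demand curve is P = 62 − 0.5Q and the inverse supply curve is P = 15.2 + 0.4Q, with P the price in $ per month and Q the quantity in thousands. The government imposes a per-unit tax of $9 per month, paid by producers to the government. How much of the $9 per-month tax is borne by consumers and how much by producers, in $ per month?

Rewrite in direct form: Qd = 124 − 2P and Qs = 2.5P − 38.
Without the tax, 124 − 2P = 2.5P − 38 gives 4.5P = 162, so P* = $36 and Q* = 52.
With the tax collected from producers, supply shifts: Qs = 2.5(P − 9) − 38.
New equilibrium: consumers pay $41, producers receive $32, Q = 42. (Wedge: Pb − Ps = 9.)
Burden on consumers: $5; on producers: $4. (They sum to $9.)
The less price-elastic side of the market bears the larger share of a per-unit tax.

Consumers bear $5 per month; producers bear $4 per month.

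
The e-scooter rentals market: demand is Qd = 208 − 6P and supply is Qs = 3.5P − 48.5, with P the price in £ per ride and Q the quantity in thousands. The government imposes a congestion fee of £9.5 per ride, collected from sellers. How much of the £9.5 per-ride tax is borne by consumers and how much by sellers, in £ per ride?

Without the tax, 208 − 6P = 3.5P − 48.5 gives 9.5P = 256.5, so P* = £27 and Q* = 46.
With the tax collected from sellers, supply shifts: Qs = 3.5(P − 9.5) − 48.5.
New equilibrium: consumers pay £30.5, sellers receive £21, Q = 25. (Wedge: Pb − Ps = 9.5.)
Burden on consumers: £3.5; on sellers: £6. (They sum to £9.5.)

Consumers bear £3.5 per ride; sellers bear £6 per ride.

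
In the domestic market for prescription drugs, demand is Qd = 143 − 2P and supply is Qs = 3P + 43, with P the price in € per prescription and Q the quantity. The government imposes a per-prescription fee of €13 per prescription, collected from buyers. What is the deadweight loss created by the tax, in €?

Before the tax: set 143 − 2P = 3P + 43 → P* = €20, Q* = 103.
With the tax collected from buyers, demand (in seller-price terms) shifts: Qd = 143 − 2(P + 13).
Solving gives Q = 87.4 with buyers paying €27.8 and sellers receiving €14.8 (the €13 wedge).
Quantity falls by |ΔQ| = |103 − 87.4| = 15.6.
DWL = ½ · t · |ΔQ| = ½ · 13 · 15.6 = €101.4.

Deadweight loss = €101.4.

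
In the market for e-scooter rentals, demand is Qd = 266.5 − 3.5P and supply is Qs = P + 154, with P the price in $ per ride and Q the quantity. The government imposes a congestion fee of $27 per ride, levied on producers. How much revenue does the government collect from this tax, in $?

Tax revenue = $4266.

Before the tax: set 266.5 − 3.5P = P + 154 → P* = $25, Q* = 179.
With the tax collected from producers, supply shifts: Qs = (P − 27) + 154.
New equilibrium: consumers pay $31, producers receive $4, Q = 158. (Wedge: Pb − Ps = 27.)
Revenue = t · Q = 27 · 158 = $4266.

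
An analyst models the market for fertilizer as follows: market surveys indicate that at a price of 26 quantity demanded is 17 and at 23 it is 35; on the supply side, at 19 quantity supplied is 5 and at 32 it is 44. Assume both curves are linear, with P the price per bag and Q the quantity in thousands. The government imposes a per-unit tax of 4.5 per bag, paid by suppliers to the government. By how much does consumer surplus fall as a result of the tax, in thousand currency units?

Demand slope: (35 − 17)/(23 − 26) = -6, so Qd = 173 − 6P.
Supply slope: (44 − 5)/(32 − 19) = 3, so Qs = 3P − 52.
Without the tax, 173 − 6P = 3P − 52 gives 9P = 225, so P* = 25 and Q* = 23.
With the tax collected from suppliers, supply shifts: Qs = 3(P − 4.5) − 52.
Solving gives Q = 14 with buyers paying 26.5 and suppliers receiving 22 (the 4.5 wedge).
ΔCS is the trapezoid between Q = 14 and Q = 23 of height 1.5: ½ · (23 + 14) · 1.5 = 27.75.

Consumer surplus falls by 27.75 thousand.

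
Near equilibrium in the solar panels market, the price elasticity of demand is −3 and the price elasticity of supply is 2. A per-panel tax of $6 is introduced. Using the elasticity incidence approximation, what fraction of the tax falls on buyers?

Incidence ratio: buyers' share ≈ εs / (εs + |εd|) = 2 / (2 + 3) = 0.4.
Supply is the less elastic side, so buyers bear the smaller share.

Buyers' share ≈ 0.4.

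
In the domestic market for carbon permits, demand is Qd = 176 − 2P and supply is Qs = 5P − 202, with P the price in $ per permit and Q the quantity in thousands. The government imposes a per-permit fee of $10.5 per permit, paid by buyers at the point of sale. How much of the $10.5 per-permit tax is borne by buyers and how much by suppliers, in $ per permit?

Without the tax, 176 − 2P = 5P − 202 gives 7P = 378, so P* = $54 and Q* = 68.
With the tax collected from buyers, demand (in seller-price terms) shifts: Qd = 176 − 2(P + 10.5).
Solving gives Q = 53 with buyers paying $61.5 and suppliers receiving $51 (the $10.5 wedge).
Burden on buyers: $7.5; on suppliers: $3. (They sum to $10.5.)
The less price-elastic side of the market bears the larger share of a per-unit tax.

Buyers bear $7.5 per permit; suppliers bear $3 per permit.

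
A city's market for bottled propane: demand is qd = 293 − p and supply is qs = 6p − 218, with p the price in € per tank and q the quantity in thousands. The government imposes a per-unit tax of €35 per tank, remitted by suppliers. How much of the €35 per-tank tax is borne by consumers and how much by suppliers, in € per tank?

Consumers bear €30 per tank; suppliers bear €5 per tank.

Before the tax: set 293 − p = 6p − 218 → p* = €73, q* = 220.
With the tax collected from suppliers, supply shifts: qs = 6(p − 35) − 218.
Solving gives q = 190 with consumers paying €103 and suppliers receiving €68 (the €35 wedge).
Burden on consumers: €30; on suppliers: €5. (They sum to €35.)
The less price-elastic side of the market bears the larger share of a per-unit tax.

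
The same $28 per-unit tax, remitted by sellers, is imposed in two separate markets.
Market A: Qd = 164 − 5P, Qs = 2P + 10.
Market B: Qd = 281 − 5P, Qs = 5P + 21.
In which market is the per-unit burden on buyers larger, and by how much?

Market A: pre-tax P* = $22, Q* = 54; post-tax Q = 14; per-unit burden on buyers = $8.
Market B: pre-tax P* = $26, Q* = 151; post-tax Q = 81; per-unit burden on buyers = $14.
Difference: $8 vs $14 → market B is larger by $6.

Market B, by $6.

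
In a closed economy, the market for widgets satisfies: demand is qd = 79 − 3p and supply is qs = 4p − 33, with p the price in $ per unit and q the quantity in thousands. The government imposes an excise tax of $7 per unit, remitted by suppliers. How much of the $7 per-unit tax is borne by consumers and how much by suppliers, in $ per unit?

Consumers bear $4 per unit; suppliers bear $3 per unit.

Without the tax, 79 − 3p = 4p − 33 gives 7p = 112, so p* = $16 and q* = 31.
With the tax collected from suppliers, supply shifts: qs = 4(p − 7) − 33.
Solving gives q = 19 with consumers paying $20 and suppliers receiving $13 (the $7 wedge).
Burden on consumers: $4; on suppliers: $3. (They sum to $7.)
The less price-elastic side of the market bears the larger share of a per-unit tax.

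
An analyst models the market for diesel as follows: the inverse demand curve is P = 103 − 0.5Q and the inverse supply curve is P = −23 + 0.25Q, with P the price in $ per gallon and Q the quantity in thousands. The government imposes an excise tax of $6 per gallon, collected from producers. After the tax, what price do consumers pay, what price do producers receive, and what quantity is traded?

Rewrite in direct form: Qd = 206 − 2P and Qs = 4P + 92.
Before the tax: set 206 − 2P = 4P + 92 → P* = $19, Q* = 168.
With the tax collected from producers, supply shifts: Qs = 4(P − 6) + 92.
New equilibrium: consumers pay $23, producers receive $17, Q = 160. (Wedge: Pb − Ps = 6.)
The less price-elastic side of the market bears the larger share of a per-unit tax.

Consumers pay $23; producers receive $17; quantity = 160.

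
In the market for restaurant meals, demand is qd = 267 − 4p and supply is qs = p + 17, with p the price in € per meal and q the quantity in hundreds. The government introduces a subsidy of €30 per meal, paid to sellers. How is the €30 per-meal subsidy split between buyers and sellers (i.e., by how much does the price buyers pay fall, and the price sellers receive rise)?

Without the subsidy, 267 − 4p = p + 17 gives 5p = 250, so p* = €50 and q* = 67.
With a per-unit subsidy paid to sellers, each receives p + 30 per unit sold, so supply becomes qs = (p + 30) + 17.
Solving gives q = 91 with buyers paying €44 and sellers receiving €74 (the €30 wedge).
Gain to buyers: €6; to sellers: €24. (They sum to €30.)

Buyers gain €6 per meal; sellers gain €24 per meal.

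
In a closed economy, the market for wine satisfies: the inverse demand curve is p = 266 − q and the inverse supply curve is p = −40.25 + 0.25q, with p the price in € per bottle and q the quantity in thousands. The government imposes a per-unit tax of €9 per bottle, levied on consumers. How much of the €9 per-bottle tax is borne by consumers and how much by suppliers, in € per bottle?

Consumers bear €7.2 per bottle; suppliers bear €1.8 per bottle.

Inverting to q(p) form: qd = 266 − p; qs = 4p + 161.
Without the tax, 266 − p = 4p + 161 gives 5p = 105, so p* = €21 and q* = 245.
With the tax collected from consumers, demand (in seller-price terms) shifts: qd = 266 − (p + 9).
New equilibrium: consumers pay €28.2, suppliers receive €19.2, q = 237.8. (Wedge: pb − ps = 9.)
Burden on consumers: €7.2; on suppliers: €1.8. (They sum to €9.)
The less price-elastic side of the market bears the larger share of a per-unit tax.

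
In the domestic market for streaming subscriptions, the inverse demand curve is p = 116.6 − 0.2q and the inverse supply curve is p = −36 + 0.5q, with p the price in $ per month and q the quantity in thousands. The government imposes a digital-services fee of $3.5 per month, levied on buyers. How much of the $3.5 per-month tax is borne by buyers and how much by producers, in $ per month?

Inverting to q(p) form: qd = 583 − 5p; qs = 2p + 72.
Before the tax: set 583 − 5p = 2p + 72 → p* = $73, q* = 218.
With the tax collected from buyers, demand (in seller-price terms) shifts: qd = 583 − 5(p + 3.5).
Solving gives q = 213 with buyers paying $74 and producers receiving $70.5 (the $3.5 wedge).
Burden on buyers: $1; on producers: $2.5. (They sum to $3.5.)

Buyers bear $1 per month; producers bear $2.5 per month.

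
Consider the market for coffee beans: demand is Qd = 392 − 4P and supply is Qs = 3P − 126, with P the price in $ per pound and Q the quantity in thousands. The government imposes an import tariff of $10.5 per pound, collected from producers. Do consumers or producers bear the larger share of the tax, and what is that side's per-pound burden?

Producers bear the larger share: $6 per pound.

Without the tax, 392 − 4P = 3P − 126 gives 7P = 518, so P* = $74 and Q* = 96.
With the tax collected from producers, supply shifts: Qs = 3(P − 10.5) − 126.
Solving gives Q = 78 with consumers paying $78.5 and producers receiving $68 (the $10.5 wedge).
Per-pound burden: consumers $4.5, producers $6.
Producers take the larger share because supply is less price-elastic here (demand slope 4 vs supply slope 3).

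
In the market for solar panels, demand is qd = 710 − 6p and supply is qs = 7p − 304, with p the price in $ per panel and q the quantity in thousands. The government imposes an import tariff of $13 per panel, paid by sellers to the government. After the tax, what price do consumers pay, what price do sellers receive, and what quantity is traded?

Before the tax: set 710 − 6p = 7p − 304 → p* = $78, q* = 242.
With the tax collected from sellers, supply shifts: qs = 7(p − 13) − 304.
New equilibrium: consumers pay $85, sellers receive $72, q = 200. (Wedge: pb − ps = 13.)

Consumers pay $85; sellers receive $72; quantity = 200.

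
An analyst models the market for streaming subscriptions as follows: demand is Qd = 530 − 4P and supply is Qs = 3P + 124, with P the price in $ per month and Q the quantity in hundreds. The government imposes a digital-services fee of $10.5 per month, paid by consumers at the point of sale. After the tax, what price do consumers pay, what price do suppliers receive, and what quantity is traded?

Consumers pay $62.5; suppliers receive $52; quantity = 280.

Before the tax: set 530 − 4P = 3P + 124 → P* = $58, Q* = 298.
With the tax collected from consumers, demand (in seller-price terms) shifts: Qd = 530 − 4(P + 10.5).
Solving gives Q = 280 with consumers paying $62.5 and suppliers receiving $52 (the $10.5 wedge).
The less price-elastic side of the market bears the larger share of a per-unit tax.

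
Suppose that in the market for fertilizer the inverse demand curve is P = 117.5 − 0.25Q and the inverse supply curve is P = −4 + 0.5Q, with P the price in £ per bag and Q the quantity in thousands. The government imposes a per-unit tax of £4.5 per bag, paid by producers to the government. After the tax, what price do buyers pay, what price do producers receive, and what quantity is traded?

Buyers pay £78.5; producers receive £74; quantity = 156.

Rewrite in direct form: Qd = 470 − 4P and Qs = 2P + 8.
Without the tax, 470 − 4P = 2P + 8 gives 6P = 462, so P* = £77 and Q* = 162.
With the tax collected from producers, supply shifts: Qs = 2(P − 4.5) + 8.
Solving gives Q = 156 with buyers paying £78.5 and producers receiving £74 (the £4.5 wedge).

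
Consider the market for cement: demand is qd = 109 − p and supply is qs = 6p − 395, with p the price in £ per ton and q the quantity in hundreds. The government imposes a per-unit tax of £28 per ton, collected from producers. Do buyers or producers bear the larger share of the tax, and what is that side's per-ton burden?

Without the tax, 109 − p = 6p − 395 gives 7p = 504, so p* = £72 and q* = 37.
With the tax collected from producers, supply shifts: qs = 6(p − 28) − 395.
Solving gives q = 13 with buyers paying £96 and producers receiving £68 (the £28 wedge).
Per-ton burden: buyers £24, producers £4.
Buyers take the larger share because demand is less price-elastic here (demand slope 1 vs supply slope 6).

Buyers bear the larger share: £24 per ton.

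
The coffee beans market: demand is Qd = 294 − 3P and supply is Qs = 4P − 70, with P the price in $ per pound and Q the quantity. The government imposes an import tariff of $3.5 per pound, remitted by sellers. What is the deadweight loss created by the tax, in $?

Deadweight loss = $10.5.

Without the tax, 294 − 3P = 4P − 70 gives 7P = 364, so P* = $52 and Q* = 138.
With the tax collected from sellers, supply shifts: Qs = 4(P − 3.5) − 70.
Solving gives Q = 132 with consumers paying $54 and sellers receiving $50.5 (the $3.5 wedge).
Quantity falls by |ΔQ| = |138 − 132| = 6.
DWL = ½ · t · |ΔQ| = ½ · 3.5 · 6 = $10.5.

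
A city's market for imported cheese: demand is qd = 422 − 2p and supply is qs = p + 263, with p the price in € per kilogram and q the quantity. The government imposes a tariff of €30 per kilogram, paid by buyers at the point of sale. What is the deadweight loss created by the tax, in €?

Before the tax: set 422 − 2p = p + 263 → p* = €53, q* = 316.
With the tax collected from buyers, demand (in seller-price terms) shifts: qd = 422 − 2(p + 30).
Solving gives q = 296 with buyers paying €63 and producers receiving €33 (the €30 wedge).
Quantity falls by |ΔQ| = |316 − 296| = 20.
DWL = ½ · t · |ΔQ| = ½ · 30 · 20 = €300.

Deadweight loss = €300.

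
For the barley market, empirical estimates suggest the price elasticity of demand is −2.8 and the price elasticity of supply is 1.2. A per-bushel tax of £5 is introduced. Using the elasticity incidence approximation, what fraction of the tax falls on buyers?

Incidence ratio: buyers' share ≈ εs / (εs + |εd|) = 1.2 / (1.2 + 2.8) = 0.3.
Supply is the less elastic side, so buyers bear the smaller share.

Buyers' share ≈ 0.3.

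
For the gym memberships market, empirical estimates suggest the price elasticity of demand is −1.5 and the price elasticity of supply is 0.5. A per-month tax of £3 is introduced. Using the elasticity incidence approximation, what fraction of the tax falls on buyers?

Buyers' share ≈ 0.25.

Incidence ratio: buyers' share ≈ εs / (εs + |εd|) = 0.5 / (0.5 + 1.5) = 0.25.
Supply is the less elastic side, so buyers bear the smaller share.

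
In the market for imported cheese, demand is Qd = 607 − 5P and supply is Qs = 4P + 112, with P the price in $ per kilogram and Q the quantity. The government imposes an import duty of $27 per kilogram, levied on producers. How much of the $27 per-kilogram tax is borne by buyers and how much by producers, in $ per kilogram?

Buyers bear $12 per kilogram; producers bear $15 per kilogram.

Without the tax, 607 − 5P = 4P + 112 gives 9P = 495, so P* = $55 and Q* = 332.
With the tax collected from producers, supply shifts: Qs = 4(P − 27) + 112.
New equilibrium: buyers pay $67, producers receive $40, Q = 272. (Wedge: Pb − Ps = 27.)
Burden on buyers: $12; on producers: $15. (They sum to $27.)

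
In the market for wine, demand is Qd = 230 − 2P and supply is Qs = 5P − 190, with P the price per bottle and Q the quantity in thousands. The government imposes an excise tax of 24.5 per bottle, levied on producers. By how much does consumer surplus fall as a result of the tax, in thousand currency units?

Before the tax: set 230 − 2P = 5P − 190 → P* = 60, Q* = 110.
With the tax collected from producers, supply shifts: Qs = 5(P − 24.5) − 190.
New equilibrium: consumers pay 77.5, producers receive 53, Q = 75. (Wedge: Pb − Ps = 24.5.)
ΔCS is the trapezoid between Q = 75 and Q = 110 of height 17.5: ½ · (110 + 75) · 17.5 = 1618.75.

Consumer surplus falls by 1618.75 thousand.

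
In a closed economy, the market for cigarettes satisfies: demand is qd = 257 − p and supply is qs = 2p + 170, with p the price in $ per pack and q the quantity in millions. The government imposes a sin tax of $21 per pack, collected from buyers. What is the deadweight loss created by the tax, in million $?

Without the tax, 257 − p = 2p + 170 gives 3p = 87, so p* = $29 and q* = 228.
With the tax collected from buyers, demand (in seller-price terms) shifts: qd = 257 − (p + 21).
New equilibrium: buyers pay $43, sellers receive $22, q = 214. (Wedge: pb − ps = 21.)
Quantity falls by |ΔQ| = |228 − 214| = 14.
DWL = ½ · t · |ΔQ| = ½ · 21 · 14 = $147.

Deadweight loss = $147 million.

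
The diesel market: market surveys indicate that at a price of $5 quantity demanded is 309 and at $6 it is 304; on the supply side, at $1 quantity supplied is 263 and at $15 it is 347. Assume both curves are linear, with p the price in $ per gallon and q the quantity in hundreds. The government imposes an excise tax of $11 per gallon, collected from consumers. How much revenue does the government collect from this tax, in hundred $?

Demand slope: (304 − 309)/(6 − 5) = -5, so qd = 334 − 5p.
Supply slope: (347 − 263)/(15 − 1) = 6, so qs = 6p + 257.
Before the tax: set 334 − 5p = 6p + 257 → p* = $7, q* = 299.
With the tax collected from consumers, demand (in seller-price terms) shifts: qd = 334 − 5(p + 11).
Solving gives q = 269 with consumers paying $13 and sellers receiving $2 (the $11 wedge).
Revenue = t · Q = 11 · 269 = $2959.

Tax revenue = $2959 hundred.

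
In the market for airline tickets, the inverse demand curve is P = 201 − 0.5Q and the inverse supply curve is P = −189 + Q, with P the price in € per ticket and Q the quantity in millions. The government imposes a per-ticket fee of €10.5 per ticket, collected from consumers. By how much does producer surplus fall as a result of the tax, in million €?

Inverting to Q(P) form: Qd = 402 − 2P; Qs = P + 189.
Before the tax: set 402 − 2P = P + 189 → P* = €71, Q* = 260.
With the tax collected from consumers, demand (in seller-price terms) shifts: Qd = 402 − 2(P + 10.5).
Solving gives Q = 253 with consumers paying €74.5 and sellers receiving €64 (the €10.5 wedge).
ΔPS is the trapezoid between Q = 253 and Q = 260 of height €7: ½ · (260 + 253) · 7 = €1795.5.

Producer surplus falls by €1795.5 million.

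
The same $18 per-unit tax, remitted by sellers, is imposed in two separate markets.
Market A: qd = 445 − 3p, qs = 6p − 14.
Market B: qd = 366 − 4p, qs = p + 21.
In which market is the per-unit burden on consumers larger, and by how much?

Market A: pre-tax p* = $51, q* = 292; post-tax q = 256; per-unit burden on consumers = $12.
Market B: pre-tax p* = $69, q* = 90; post-tax q = 75.6; per-unit burden on consumers = $3.6.
Difference: $12 vs $3.6 → market A is larger by $8.4.

Market A, by $8.4.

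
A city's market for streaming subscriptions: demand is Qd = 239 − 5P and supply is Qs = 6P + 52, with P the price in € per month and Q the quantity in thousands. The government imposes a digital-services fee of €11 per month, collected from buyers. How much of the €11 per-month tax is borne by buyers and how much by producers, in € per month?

Buyers bear €6 per month; producers bear €5 per month.

Before the tax: set 239 − 5P = 6P + 52 → P* = €17, Q* = 154.
With the tax collected from buyers, demand (in seller-price terms) shifts: Qd = 239 − 5(P + 11).
New equilibrium: buyers pay €23, producers receive €12, Q = 124. (Wedge: Pb − Ps = 11.)
Burden on buyers: €6; on producers: €5. (They sum to €11.)
The less price-elastic side of the market bears the larger share of a per-unit tax.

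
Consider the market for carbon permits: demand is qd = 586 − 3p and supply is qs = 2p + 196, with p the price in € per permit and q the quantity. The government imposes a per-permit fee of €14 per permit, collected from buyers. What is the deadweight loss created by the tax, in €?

Deadweight loss = €117.6.

Before the tax: set 586 − 3p = 2p + 196 → p* = €78, q* = 352.
With the tax collected from buyers, demand (in seller-price terms) shifts: qd = 586 − 3(p + 14).
Solving gives q = 335.2 with buyers paying €83.6 and suppliers receiving €69.6 (the €14 wedge).
Quantity falls by |ΔQ| = |352 − 335.2| = 16.8.
DWL = ½ · t · |ΔQ| = ½ · 14 · 16.8 = €117.6.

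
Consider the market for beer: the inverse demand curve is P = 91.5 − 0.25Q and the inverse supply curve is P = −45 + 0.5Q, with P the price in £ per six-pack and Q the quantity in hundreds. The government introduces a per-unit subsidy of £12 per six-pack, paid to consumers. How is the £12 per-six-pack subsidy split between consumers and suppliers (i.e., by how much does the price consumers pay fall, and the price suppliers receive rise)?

Rewrite in direct form: Qd = 366 − 4P and Qs = 2P + 90.
Without the subsidy, 366 − 4P = 2P + 90 gives 6P = 276, so P* = £46 and Q* = 182.
With a per-unit subsidy paid to consumers, each effectively pays P − 12, so demand becomes Qd = 366 − 4(P − 12).
Solving gives Q = 198 with consumers paying £42 and suppliers receiving £54 (the £12 wedge).
Gain to consumers: £4; to suppliers: £8. (They sum to £12.)

Consumers gain £4 per six-pack; suppliers gain £8 per six-pack.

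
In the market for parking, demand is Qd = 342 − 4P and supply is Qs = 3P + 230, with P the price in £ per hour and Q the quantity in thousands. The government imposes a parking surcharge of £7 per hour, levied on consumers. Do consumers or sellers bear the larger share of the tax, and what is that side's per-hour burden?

Before the tax: set 342 − 4P = 3P + 230 → P* = £16, Q* = 278.
With the tax collected from consumers, demand (in seller-price terms) shifts: Qd = 342 − 4(P + 7).
Solving gives Q = 266 with consumers paying £19 and sellers receiving £12 (the £7 wedge).
Per-hour burden: consumers £3, sellers £4.
Sellers take the larger share because supply is less price-elastic here (demand slope 4 vs supply slope 3).

Sellers bear the larger share: £4 per hour.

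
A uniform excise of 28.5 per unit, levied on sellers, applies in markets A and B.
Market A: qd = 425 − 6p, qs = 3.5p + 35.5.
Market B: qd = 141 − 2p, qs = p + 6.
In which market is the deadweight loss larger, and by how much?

Market A, by 627.

Market A: pre-tax p* = 41, q* = 179; post-tax q = 116; deadweight loss = 897.75.
Market B: pre-tax p* = 45, q* = 51; post-tax q = 32; deadweight loss = 270.75.
Difference: 897.75 vs 270.75 → market A is larger by 627.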